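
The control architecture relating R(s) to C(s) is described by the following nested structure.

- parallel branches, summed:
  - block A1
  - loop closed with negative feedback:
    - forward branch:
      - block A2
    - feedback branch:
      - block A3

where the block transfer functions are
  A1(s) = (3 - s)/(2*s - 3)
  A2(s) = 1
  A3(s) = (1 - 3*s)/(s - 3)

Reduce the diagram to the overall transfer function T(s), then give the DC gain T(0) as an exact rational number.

(1) close the feedback loop around A2, A3 = (3 - s)/(2*s + 2)
(2) reduce the parallel group A1, [A2/(1+A2*A3)] = (-4*s^2 + 13*s - 3)/(4*s^2 - 2*s - 6)
That last expression is T(s); at s = 0 only the constant terms survive, so T(0) = -3/(-6) = 1/2.

Therefore the answer is 1/2.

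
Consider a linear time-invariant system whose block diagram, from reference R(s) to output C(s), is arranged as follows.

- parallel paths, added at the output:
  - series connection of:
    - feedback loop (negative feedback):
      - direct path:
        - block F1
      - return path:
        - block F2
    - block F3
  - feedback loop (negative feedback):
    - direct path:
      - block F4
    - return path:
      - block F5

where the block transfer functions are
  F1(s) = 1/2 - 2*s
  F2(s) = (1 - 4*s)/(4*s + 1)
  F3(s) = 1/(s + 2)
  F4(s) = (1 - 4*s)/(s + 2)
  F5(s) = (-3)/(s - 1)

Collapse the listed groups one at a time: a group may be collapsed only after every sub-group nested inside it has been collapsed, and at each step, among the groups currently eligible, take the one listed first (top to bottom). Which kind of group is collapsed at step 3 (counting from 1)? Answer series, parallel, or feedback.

(1) feedback reduction of F1, F2
(2) series reduction of [F1/(1+F1*F2)], F3
(3) collapse the loop (F4 forward, F5 return)
(4) sum the parallel branches ([F1/(1+F1*F2)]*F3), [F4/(1+F4*F5)]
Step 3: feedback.

Answer: feedback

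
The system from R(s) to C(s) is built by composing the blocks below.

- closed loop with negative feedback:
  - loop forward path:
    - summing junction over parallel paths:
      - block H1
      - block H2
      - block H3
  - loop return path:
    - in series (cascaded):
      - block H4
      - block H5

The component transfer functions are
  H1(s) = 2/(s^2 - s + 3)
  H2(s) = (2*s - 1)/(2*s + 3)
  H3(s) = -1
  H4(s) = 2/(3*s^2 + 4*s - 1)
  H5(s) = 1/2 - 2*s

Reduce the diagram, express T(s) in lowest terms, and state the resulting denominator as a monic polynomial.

The answer is s^5 + 11*s^4/6 + 9*s^3/2 + s^2/3 + 65*s/6 - 5/2.

Reasoning:
Step 1: add H1, H2, H3 (parallel), giving (-4*s^2 + 8*s - 6)/(2*s^3 + s^2 + 3*s + 9)
Step 2: combine H4, H5 in series, giving (1 - 4*s)/(3*s^2 + 4*s - 1)
Step 3: apply the feedback formula to (H1+H2+H3), (H4*H5), giving (-12*s^4 + 8*s^3 + 18*s^2 - 32*s + 6)/(6*s^5 + 11*s^4 + 27*s^3 + 2*s^2 + 65*s - 15)
Step 3 gives the fully reduced T(s), with no common factor left to cancel. The denominator's leading coefficient is 6, so divide each of its coefficients by 6 to get the monic form.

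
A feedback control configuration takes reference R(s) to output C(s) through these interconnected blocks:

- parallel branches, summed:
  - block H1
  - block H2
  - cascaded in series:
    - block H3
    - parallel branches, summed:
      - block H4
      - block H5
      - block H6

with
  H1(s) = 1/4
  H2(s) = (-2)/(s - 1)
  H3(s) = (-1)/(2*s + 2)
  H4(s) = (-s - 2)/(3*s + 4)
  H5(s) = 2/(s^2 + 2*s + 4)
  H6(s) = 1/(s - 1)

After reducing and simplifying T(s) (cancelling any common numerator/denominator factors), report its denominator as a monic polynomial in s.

The answer is s^5 + 10*s^4/3 + 17*s^3/3 + 2*s^2 - 20*s/3 - 16/3.

Reasoning:
Step 1. reduce the parallel group H4, H5, H6 = (-s^4 + 12*s^2 + 22*s + 16)/(3*s^4 + 7*s^3 + 10*s^2 - 4*s - 16)
Step 2. multiply H3, (H4+H5+H6) (series) = (s^4 - 12*s^2 - 22*s - 16)/(6*s^5 + 20*s^4 + 34*s^3 + 12*s^2 - 40*s - 32)
Step 3. parallel reduction of H1, H2, (H3*(H4+H5+H6)) = (3*s^5 - 12*s^4 - 87*s^3 - 258*s^2 - 352*s - 176)/(12*s^5 + 40*s^4 + 68*s^3 + 24*s^2 - 80*s - 64)
The result of step 3 is T(s) in lowest terms. Its denominator has leading coefficient 12; dividing the denominator through by 12 makes it monic.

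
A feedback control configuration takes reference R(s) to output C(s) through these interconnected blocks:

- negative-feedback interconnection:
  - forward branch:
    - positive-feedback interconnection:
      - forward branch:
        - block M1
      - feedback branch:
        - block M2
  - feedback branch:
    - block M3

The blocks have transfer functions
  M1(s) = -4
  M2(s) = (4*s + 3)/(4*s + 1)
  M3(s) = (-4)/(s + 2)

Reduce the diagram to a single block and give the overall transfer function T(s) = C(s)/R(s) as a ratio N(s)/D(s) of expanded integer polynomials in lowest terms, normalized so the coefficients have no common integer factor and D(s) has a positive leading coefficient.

Step 1: reduce the feedback loop with forward M1 and return M2, giving (-16*s - 4)/(20*s + 13)
Step 2: apply the feedback formula to [M1/(1-M1*M2)], M3: this yields T(s), and no further normalization is needed

Answer: (-16*s^2 - 36*s - 8)/(20*s^2 + 117*s + 42)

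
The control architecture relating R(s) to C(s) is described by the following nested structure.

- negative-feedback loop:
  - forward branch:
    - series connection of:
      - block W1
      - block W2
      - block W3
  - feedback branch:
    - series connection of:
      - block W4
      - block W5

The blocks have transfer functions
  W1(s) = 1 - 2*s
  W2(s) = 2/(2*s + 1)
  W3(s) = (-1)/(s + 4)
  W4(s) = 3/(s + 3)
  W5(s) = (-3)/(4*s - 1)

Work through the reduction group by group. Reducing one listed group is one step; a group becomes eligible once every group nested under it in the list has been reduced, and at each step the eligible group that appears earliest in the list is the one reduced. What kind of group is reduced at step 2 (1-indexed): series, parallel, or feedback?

Step 1 - combine W1, W2, W3 in series
Step 2 - cascade W4, W5
Step 3 - feedback reduction of (W1*W2*W3), (W4*W5)
At step 2 the group reduced is series.

Therefore the answer is series.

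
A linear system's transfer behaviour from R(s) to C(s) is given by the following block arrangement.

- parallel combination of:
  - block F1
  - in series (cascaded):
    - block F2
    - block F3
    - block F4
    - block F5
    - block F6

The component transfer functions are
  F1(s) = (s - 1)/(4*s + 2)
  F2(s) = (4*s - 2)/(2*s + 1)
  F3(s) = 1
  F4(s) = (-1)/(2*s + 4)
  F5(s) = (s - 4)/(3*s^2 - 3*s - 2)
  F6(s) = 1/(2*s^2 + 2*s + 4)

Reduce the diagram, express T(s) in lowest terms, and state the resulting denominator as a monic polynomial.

Reducing step by step:

Step 1: reduce the series chain F2, F3, F4, F5, F6, giving (-2*s^2 + 9*s - 4)/(12*s^6 + 30*s^5 + 16*s^4 - 22*s^3 - 92*s^2 - 72*s - 16)
Step 2: parallel reduction of F1, (F2*F3*F4*F5*F6), giving (3*s^6 + 3*s^5 - 5*s^4 - 7*s^3 - 16*s^2 + 21*s + 4)/(12*s^6 + 30*s^5 + 16*s^4 - 22*s^3 - 92*s^2 - 72*s - 16)
Step 2 gives the fully reduced T(s), with no common factor left to cancel. The denominator's leading coefficient is 12, so divide each of its coefficients by 12 to get the monic form.

Answer: s^6 + 5*s^5/2 + 4*s^4/3 - 11*s^3/6 - 23*s^2/3 - 6*s - 4/3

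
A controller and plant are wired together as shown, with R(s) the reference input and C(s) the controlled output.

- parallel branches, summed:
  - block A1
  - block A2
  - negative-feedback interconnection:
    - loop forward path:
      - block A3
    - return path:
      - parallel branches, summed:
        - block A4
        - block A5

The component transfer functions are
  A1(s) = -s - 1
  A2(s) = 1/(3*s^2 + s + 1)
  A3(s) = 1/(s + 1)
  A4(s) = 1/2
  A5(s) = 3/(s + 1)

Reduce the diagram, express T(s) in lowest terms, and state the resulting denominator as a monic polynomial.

1. sum the parallel branches A4, A5 -> (s + 7)/(2*s + 2)
2. close the feedback loop around A3, (A4+A5) -> (2*s + 2)/(2*s^2 + 5*s + 9)
3. combine A1, A2, [A3/(1+A3*(A4+A5))] in parallel -> (-6*s^5 - 23*s^4 - 45*s^3 - 38*s^2 - 14*s + 2)/(6*s^4 + 17*s^3 + 34*s^2 + 14*s + 9)
That last expression is T(s), already simplified. Scaling its denominator by 1/6 (the reciprocal of the leading coefficient) yields the monic denominator.

Therefore the answer is s^4 + 17*s^3/6 + 17*s^2/3 + 7*s/3 + 3/2.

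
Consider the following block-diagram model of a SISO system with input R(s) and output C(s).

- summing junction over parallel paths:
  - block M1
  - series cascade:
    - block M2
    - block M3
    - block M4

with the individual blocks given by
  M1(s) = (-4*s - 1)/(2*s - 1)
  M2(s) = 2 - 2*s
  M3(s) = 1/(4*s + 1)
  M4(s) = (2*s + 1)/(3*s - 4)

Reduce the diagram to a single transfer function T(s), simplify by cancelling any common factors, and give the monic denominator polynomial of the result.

Reducing step by step:

(1) cascade M2, M3, M4 gives (-4*s^2 + 2*s + 2)/(12*s^2 - 13*s - 4)
(2) reduce the parallel group M1, (M2*M3*M4) gives (-56*s^3 + 48*s^2 + 31*s + 2)/(24*s^3 - 38*s^2 + 5*s + 4)
The result of step 2 is T(s) in lowest terms. Its denominator has leading coefficient 24; dividing the denominator through by 24 makes it monic.

Answer: s^3 - 19*s^2/12 + 5*s/24 + 1/6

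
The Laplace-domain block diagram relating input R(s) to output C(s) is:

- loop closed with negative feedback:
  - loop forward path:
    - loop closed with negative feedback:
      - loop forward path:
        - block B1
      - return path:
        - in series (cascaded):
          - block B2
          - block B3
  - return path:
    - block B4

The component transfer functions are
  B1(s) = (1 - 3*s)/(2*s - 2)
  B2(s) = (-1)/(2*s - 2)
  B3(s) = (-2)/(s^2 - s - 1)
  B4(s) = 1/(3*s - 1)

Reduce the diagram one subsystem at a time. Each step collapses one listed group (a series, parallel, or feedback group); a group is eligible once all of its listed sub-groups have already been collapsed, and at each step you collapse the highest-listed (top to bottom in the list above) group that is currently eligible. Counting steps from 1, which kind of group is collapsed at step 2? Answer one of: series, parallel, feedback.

The answer is feedback.

Reasoning:
Step 1 - cascade B2, B3
Step 2 - apply the feedback formula to B1, (B2*B3)
Step 3 - apply the feedback formula to [B1/(1+B1*(B2*B3))], B4
At step 2 the group reduced is feedback.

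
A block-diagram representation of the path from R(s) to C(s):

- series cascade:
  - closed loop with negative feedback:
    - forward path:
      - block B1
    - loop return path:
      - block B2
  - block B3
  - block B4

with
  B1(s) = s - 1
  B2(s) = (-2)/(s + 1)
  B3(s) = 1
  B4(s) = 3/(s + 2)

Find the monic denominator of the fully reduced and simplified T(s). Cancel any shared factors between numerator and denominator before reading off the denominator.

Step 1: close the feedback loop around B1, B2 -> (1 - s^2)/(s - 3)
Step 2: cascade [B1/(1+B1*B2)], B3, B4 -> (3 - 3*s^2)/(s^2 - s - 6)
The result of step 2 is T(s) in lowest terms. Its denominator already has leading coefficient 1, so it is monic as it stands.

Hence the answer: s^2 - s - 6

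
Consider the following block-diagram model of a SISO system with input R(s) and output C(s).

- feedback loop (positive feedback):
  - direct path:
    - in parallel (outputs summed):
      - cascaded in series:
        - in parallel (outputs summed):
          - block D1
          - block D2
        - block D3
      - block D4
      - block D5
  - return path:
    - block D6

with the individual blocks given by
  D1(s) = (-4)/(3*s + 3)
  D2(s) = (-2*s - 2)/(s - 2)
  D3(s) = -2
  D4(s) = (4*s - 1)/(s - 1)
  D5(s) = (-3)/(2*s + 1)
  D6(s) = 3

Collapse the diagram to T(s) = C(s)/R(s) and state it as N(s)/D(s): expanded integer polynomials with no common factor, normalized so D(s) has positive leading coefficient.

Step 1. reduce the parallel group D1, D2: (-6*s^2 - 16*s + 2)/(3*s^2 - 3*s - 6)
Step 2. combine (D1+D2), D3 in series: (12*s^2 + 32*s - 4)/(3*s^2 - 3*s - 6)
Step 3. add ((D1+D2)*D3), D4, D5 (parallel): (48*s^4 + 25*s^3 - 91*s^2 - 28*s - 8)/(6*s^4 - 9*s^3 - 12*s^2 + 9*s + 6)
Step 4. collapse the loop ((((D1+D2)*D3)+D4+D5) forward, D6 return): this yields T(s), and no further normalization is needed

Hence the answer: (-48*s^4 - 25*s^3 + 91*s^2 + 28*s + 8)/(138*s^4 + 84*s^3 - 261*s^2 - 93*s - 30)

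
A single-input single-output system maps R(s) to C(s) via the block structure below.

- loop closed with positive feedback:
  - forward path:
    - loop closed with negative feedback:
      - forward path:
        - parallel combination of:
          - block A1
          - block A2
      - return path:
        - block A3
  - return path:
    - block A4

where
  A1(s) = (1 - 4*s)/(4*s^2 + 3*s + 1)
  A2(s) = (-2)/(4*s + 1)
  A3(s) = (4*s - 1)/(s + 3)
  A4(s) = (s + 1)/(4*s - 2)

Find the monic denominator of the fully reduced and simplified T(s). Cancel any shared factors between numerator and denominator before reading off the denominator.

(1) add A1, A2 (parallel) -> (-24*s^2 - 6*s - 1)/(16*s^3 + 16*s^2 + 7*s + 1)
(2) apply the feedback formula to (A1+A2), A3 -> (-24*s^3 - 78*s^2 - 19*s - 3)/(16*s^4 - 32*s^3 + 55*s^2 + 24*s + 4)
(3) close the feedback loop around [(A1+A2)/(1+(A1+A2)*A3)], A4 -> (-96*s^4 - 264*s^3 + 80*s^2 + 26*s + 6)/(64*s^5 - 136*s^4 + 386*s^3 + 83*s^2 - 10*s - 5)
The result of step 3 is T(s) in lowest terms. Its denominator has leading coefficient 64; dividing the denominator through by 64 makes it monic.

Therefore the answer is s^5 - 17*s^4/8 + 193*s^3/32 + 83*s^2/64 - 5*s/32 - 5/64.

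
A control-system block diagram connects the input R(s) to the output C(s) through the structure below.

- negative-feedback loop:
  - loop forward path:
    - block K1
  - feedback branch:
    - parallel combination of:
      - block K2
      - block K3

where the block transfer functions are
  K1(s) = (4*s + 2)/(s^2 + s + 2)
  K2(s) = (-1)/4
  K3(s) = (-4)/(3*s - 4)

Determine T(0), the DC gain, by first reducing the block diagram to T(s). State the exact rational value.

Reducing step by step:

1. sum the parallel branches K2, K3 gives (-3*s - 12)/(12*s - 16)
2. close the feedback loop around K1, (K2+K3) gives (24*s^2 - 20*s - 16)/(6*s^3 - 8*s^2 - 23*s - 28)
The step-2 result is T(s). Setting s = 0: T(0) = -16/(-28) = 4/7.

Answer: 4/7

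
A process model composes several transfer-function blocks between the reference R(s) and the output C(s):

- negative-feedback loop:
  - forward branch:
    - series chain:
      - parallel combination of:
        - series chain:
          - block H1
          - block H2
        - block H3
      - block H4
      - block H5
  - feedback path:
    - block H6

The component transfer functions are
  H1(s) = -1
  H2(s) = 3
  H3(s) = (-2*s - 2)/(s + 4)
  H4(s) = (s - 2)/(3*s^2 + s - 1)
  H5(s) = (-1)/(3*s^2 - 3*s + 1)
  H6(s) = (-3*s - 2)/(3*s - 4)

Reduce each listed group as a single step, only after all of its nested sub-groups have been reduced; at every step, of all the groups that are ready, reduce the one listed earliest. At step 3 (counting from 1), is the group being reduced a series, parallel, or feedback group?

Step 1. combine H1, H2 in series
Step 2. combine (H1*H2), H3 in parallel
Step 3. series reduction of ((H1*H2)+H3), H4, H5
Step 4. collapse the loop ((((H1*H2)+H3)*H4*H5) forward, H6 return)
The group at step 3 is a series group.

Answer: series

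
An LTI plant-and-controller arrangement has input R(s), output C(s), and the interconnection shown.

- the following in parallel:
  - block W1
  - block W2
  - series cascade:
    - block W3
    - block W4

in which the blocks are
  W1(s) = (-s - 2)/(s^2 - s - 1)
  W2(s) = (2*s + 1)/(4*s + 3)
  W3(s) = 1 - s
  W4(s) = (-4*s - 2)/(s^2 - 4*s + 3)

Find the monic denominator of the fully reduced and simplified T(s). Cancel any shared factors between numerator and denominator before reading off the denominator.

[1] cascade W3, W4 gives (4*s + 2)/(s - 3)
[2] reduce the parallel group W1, W2, (W3*W4) gives (18*s^4 - 7*s^3 - 29*s^2 + 9*s + 15)/(4*s^4 - 13*s^3 - 4*s^2 + 18*s + 9)
No further cancellation is possible in the step-2 result, so that is T(s). Its denominator becomes monic after dividing by the leading coefficient 4.

Answer: s^4 - 13*s^3/4 - s^2 + 9*s/2 + 9/4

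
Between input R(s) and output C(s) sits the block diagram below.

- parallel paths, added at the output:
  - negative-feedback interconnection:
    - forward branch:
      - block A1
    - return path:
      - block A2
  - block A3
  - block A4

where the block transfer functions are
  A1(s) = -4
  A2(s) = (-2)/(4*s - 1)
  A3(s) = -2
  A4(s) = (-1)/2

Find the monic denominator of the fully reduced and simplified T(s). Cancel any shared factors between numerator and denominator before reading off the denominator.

Step 1 - apply the feedback formula to A1, A2: (4 - 16*s)/(4*s + 7)
Step 2 - parallel reduction of [A1/(1+A1*A2)], A3, A4: (-52*s - 27)/(8*s + 14)
That last expression is T(s), already simplified. Scaling its denominator by 1/8 (the reciprocal of the leading coefficient) yields the monic denominator.

Therefore the answer is s + 7/4.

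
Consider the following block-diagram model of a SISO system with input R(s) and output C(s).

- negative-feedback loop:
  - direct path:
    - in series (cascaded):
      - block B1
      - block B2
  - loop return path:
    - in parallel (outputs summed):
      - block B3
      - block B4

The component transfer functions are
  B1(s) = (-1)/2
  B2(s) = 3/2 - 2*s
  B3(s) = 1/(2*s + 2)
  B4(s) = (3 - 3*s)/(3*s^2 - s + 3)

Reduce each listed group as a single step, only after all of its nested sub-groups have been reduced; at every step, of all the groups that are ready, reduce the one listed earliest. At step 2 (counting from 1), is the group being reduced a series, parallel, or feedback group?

Reducing step by step:

Step 1: combine B1, B2 in series
Step 2: sum the parallel branches B3, B4
Step 3: collapse the loop ((B1*B2) forward, (B3+B4) return)
At step 2 the group reduced is parallel.

Answer: parallel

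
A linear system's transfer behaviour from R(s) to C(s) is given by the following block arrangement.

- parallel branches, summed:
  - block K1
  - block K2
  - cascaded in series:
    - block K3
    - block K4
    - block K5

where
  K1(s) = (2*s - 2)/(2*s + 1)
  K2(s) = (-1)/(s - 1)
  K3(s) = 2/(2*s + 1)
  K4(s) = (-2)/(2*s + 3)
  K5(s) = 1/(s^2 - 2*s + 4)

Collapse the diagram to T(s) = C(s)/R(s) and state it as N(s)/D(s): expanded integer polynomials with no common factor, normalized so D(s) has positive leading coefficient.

[1] combine K3, K4, K5 in series = (-4)/(4*s^4 + 3*s^2 + 26*s + 12)
[2] sum the parallel branches K1, K2, (K3*K4*K5) - this is the overall T(s), already in the required normalized form

Final answer: (4*s^5 - 14*s^4 + 12*s^3 + 11*s^2 - 74*s + 16)/(4*s^5 - 4*s^4 + 3*s^3 + 23*s^2 - 14*s - 12)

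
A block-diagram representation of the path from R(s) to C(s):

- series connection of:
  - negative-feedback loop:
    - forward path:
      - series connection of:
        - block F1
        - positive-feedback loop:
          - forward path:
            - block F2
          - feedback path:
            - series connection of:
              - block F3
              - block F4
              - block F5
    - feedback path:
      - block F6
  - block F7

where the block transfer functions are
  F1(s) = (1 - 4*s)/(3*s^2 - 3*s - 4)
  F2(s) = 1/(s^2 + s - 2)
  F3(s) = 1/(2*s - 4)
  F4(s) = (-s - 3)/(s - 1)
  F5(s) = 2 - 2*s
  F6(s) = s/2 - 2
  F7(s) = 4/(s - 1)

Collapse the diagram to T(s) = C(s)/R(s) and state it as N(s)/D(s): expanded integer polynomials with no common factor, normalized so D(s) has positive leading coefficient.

Step 1: series reduction of F3, F4, F5 -> (s + 3)/(s - 2)
Step 2: feedback reduction of F2, (F3*F4*F5) -> (s - 2)/(s^3 - s^2 - 5*s + 1)
Step 3: combine F1, [F2/(1-F2*(F3*F4*F5))] in series -> (-4*s^2 + 9*s - 2)/(3*s^5 - 6*s^4 - 16*s^3 + 22*s^2 + 17*s - 4)
Step 4: close the feedback loop around (F1*[F2/(1-F2*(F3*F4*F5))]), F6 -> (-8*s^2 + 18*s - 4)/(6*s^5 - 12*s^4 - 36*s^3 + 69*s^2 - 4*s)
Step 5: series reduction of [(F1*[F2/(1-F2*(F3*F4*F5))])/(1+(F1*[F2/(1-F2*(F3*F4*F5))])*F6)], F7, which is the overall transfer function T(s) = C(s)/R(s) in lowest terms

Final answer: (-32*s^2 + 72*s - 16)/(6*s^6 - 18*s^5 - 24*s^4 + 105*s^3 - 73*s^2 + 4*s)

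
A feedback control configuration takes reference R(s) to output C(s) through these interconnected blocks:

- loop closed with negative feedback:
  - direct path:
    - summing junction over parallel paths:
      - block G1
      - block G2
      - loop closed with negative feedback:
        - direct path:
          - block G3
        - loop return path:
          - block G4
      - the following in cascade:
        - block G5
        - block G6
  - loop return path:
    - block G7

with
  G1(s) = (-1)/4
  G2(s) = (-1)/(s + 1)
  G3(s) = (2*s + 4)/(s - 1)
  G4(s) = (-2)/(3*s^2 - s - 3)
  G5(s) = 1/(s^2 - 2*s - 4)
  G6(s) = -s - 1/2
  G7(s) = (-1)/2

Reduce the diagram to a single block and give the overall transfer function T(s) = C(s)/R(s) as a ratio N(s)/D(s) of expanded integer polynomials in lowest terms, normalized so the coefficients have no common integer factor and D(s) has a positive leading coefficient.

1. feedback reduction of G3, G4 -> (6*s^3 + 10*s^2 - 10*s - 12)/(3*s^3 - 4*s^2 - 6*s - 5)
2. series reduction of G5, G6 -> (-2*s - 1)/(2*s^2 - 4*s - 8)
3. add G1, G2, [G3/(1+G3*G4)], (G5*G6) (parallel) -> (21*s^6 - s^5 - 166*s^4 - 275*s^3 + 43*s^2 + 300*s + 102)/(12*s^6 - 28*s^5 - 80*s^4 + 52*s^3 + 228*s^2 + 216*s + 80)
4. reduce the feedback loop with forward (G1+G2+[G3/(1+G3*G4)]+(G5*G6)) and return G7; the result is T(s) itself (integer coefficients, no common factor, positive leading denominator coefficient)

Hence the answer: (42*s^6 - 2*s^5 - 332*s^4 - 550*s^3 + 86*s^2 + 600*s + 204)/(3*s^6 - 55*s^5 + 6*s^4 + 379*s^3 + 413*s^2 + 132*s + 58)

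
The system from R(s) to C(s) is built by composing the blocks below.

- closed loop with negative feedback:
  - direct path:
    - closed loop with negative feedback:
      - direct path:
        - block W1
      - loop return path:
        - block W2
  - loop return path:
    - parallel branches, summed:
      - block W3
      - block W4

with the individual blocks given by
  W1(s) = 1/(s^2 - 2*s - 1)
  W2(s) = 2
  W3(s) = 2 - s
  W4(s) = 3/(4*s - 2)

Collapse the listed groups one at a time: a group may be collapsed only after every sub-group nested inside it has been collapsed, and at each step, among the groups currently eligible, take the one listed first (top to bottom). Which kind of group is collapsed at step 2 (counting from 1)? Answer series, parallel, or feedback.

[1] feedback reduction of W1, W2
[2] combine W3, W4 in parallel
[3] collapse the loop ([W1/(1+W1*W2)] forward, (W3+W4) return)
Step 2: parallel.

Therefore the answer is parallel.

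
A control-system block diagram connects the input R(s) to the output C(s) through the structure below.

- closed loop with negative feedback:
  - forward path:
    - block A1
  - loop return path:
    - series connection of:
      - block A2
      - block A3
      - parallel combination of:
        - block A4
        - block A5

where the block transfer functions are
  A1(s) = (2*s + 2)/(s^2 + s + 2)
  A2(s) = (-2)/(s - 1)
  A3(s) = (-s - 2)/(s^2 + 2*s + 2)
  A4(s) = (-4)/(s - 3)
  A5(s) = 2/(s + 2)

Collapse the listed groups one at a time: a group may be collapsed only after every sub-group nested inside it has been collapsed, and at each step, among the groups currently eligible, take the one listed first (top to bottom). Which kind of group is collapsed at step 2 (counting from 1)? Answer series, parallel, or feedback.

Step 1: combine A4, A5 in parallel
Step 2: series reduction of A2, A3, (A4+A5)
Step 3: reduce the feedback loop with forward A1 and return (A2*A3*(A4+A5))
So the answer for step 2 is series.

Hence the answer: series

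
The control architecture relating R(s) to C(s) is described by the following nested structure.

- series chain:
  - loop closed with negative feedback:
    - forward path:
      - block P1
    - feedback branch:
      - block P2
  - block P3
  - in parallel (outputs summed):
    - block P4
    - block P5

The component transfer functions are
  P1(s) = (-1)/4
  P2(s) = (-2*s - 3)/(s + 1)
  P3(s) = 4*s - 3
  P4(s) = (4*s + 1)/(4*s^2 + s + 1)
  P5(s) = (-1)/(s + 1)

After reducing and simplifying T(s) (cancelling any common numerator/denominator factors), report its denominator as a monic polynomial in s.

First reduce the diagram to T(s).

Step 1 - apply the feedback formula to P1, P2: (-s - 1)/(6*s + 7)
Step 2 - parallel reduction of P4, P5: (4*s)/(4*s^3 + 5*s^2 + 2*s + 1)
Step 3 - cascade [P1/(1+P1*P2)], P3, (P4+P5): (-16*s^2 + 12*s)/(24*s^3 + 34*s^2 + 13*s + 7)
That last expression is T(s), already simplified. Scaling its denominator by 1/24 (the reciprocal of the leading coefficient) yields the monic denominator.

Answer: s^3 + 17*s^2/12 + 13*s/24 + 7/24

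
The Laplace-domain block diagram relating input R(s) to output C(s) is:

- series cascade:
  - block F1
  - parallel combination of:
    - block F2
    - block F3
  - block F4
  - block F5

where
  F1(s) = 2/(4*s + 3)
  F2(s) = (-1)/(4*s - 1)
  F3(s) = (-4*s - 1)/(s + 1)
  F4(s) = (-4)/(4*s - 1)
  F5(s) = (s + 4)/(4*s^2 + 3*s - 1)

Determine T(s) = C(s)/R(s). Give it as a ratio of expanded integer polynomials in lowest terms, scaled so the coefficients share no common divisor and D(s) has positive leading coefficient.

(1) add F2, F3 (parallel): (-16*s^2 - s)/(4*s^2 + 3*s - 1)
(2) reduce the series chain F1, (F2+F3), F4, F5; the result is T(s) itself (integer coefficients, no common factor, positive leading denominator coefficient)

Hence the answer: (128*s^3 + 520*s^2 + 32*s)/(256*s^6 + 512*s^5 + 160*s^4 - 160*s^3 - 35*s^2 + 26*s - 3)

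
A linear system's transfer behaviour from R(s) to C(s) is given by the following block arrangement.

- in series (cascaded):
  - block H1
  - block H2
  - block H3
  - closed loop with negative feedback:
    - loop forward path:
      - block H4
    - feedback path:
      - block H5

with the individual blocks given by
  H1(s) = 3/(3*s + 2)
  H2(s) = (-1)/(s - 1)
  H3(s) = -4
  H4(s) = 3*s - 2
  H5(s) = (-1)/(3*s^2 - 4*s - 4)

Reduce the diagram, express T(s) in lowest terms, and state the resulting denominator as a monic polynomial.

1. close the feedback loop around H4, H5, giving (9*s^3 - 18*s^2 - 4*s + 8)/(3*s^2 - 7*s - 2)
2. combine H1, H2, H3, [H4/(1+H4*H5)] in series, giving (36*s^2 - 96*s + 48)/(3*s^3 - 10*s^2 + 5*s + 2)
No further cancellation is possible in the step-2 result, so that is T(s). Its denominator becomes monic after dividing by the leading coefficient 3.

Final answer: s^3 - 10*s^2/3 + 5*s/3 + 2/3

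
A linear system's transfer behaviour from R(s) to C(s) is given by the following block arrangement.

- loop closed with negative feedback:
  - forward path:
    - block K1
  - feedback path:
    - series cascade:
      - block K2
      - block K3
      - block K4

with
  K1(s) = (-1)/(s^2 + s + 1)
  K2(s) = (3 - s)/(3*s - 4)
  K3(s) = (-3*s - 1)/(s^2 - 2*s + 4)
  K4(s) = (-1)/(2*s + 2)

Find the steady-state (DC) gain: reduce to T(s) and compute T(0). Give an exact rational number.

(1) multiply K2, K3, K4 (series) -> (-3*s^2 + 8*s + 3)/(6*s^4 - 14*s^3 + 20*s^2 + 8*s - 32)
(2) collapse the loop (K1 forward, (K2*K3*K4) return) -> (-6*s^4 + 14*s^3 - 20*s^2 - 8*s + 32)/(6*s^6 - 8*s^5 + 12*s^4 + 14*s^3 - s^2 - 32*s - 35)
Step 2 gives the overall T(s). Then T(0) = 32/(-35) = -32/35.

Final answer: -32/35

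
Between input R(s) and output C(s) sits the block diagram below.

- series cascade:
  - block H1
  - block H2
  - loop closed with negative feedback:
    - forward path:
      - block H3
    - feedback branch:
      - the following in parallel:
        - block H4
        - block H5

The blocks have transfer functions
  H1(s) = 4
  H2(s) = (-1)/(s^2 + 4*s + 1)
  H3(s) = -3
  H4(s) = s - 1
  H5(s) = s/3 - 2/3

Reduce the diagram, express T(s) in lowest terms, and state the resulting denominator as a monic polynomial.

(1) parallel reduction of H4, H5 -> 4*s/3 - 5/3
(2) close the feedback loop around H3, (H4+H5) -> 3/(4*s - 6)
(3) multiply H1, H2, [H3/(1+H3*(H4+H5))] (series) -> (-6)/(2*s^3 + 5*s^2 - 10*s - 3)
That last expression is T(s), already simplified. Scaling its denominator by 1/2 (the reciprocal of the leading coefficient) yields the monic denominator.

Answer: s^3 + 5*s^2/2 - 5*s - 3/2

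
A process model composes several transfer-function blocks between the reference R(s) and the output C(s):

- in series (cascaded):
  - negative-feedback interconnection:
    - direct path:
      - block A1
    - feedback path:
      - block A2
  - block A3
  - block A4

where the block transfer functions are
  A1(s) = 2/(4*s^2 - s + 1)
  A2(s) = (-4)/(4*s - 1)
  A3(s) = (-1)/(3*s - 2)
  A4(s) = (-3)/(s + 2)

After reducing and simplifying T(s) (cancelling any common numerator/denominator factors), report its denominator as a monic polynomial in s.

The answer is s^5 + 5*s^4/6 - 27*s^3/16 + 25*s^2/48 - 7*s/6 + 3/4.

Reasoning:
Step 1 - close the feedback loop around A1, A2 -> (8*s - 2)/(16*s^3 - 8*s^2 + 5*s - 9)
Step 2 - reduce the series chain [A1/(1+A1*A2)], A3, A4 -> (24*s - 6)/(48*s^5 + 40*s^4 - 81*s^3 + 25*s^2 - 56*s + 36)
That last expression is T(s), already simplified. Scaling its denominator by 1/48 (the reciprocal of the leading coefficient) yields the monic denominator.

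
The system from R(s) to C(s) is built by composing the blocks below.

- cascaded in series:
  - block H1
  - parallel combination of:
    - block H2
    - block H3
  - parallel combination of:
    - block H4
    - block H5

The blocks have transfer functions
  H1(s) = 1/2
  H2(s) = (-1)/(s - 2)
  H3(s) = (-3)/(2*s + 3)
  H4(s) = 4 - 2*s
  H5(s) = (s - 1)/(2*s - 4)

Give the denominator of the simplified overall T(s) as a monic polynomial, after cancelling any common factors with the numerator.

Step 1: reduce the parallel group H2, H3: (3 - 5*s)/(2*s^2 - s - 6)
Step 2: parallel reduction of H4, H5: (-4*s^2 + 17*s - 17)/(2*s - 4)
Step 3: multiply H1, (H2+H3), (H4+H5) (series): (20*s^3 - 97*s^2 + 136*s - 51)/(8*s^3 - 20*s^2 - 16*s + 48)
No further cancellation is possible in the step-3 result, so that is T(s). Its denominator becomes monic after dividing by the leading coefficient 8.

Hence the answer: s^3 - 5*s^2/2 - 2*s + 6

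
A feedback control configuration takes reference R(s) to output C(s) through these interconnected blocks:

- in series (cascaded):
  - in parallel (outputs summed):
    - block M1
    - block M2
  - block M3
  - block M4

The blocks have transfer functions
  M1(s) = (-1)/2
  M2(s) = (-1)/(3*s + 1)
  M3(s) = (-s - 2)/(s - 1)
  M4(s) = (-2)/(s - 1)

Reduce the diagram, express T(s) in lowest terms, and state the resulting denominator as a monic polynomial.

The answer is s^3 - 5*s^2/3 + s/3 + 1/3.

Reasoning:
Step 1: reduce the parallel group M1, M2: (-3*s - 3)/(6*s + 2)
Step 2: reduce the series chain (M1+M2), M3, M4: (-3*s^2 - 9*s - 6)/(3*s^3 - 5*s^2 + s + 1)
The result of step 2 is T(s) in lowest terms. Its denominator has leading coefficient 3; dividing the denominator through by 3 makes it monic.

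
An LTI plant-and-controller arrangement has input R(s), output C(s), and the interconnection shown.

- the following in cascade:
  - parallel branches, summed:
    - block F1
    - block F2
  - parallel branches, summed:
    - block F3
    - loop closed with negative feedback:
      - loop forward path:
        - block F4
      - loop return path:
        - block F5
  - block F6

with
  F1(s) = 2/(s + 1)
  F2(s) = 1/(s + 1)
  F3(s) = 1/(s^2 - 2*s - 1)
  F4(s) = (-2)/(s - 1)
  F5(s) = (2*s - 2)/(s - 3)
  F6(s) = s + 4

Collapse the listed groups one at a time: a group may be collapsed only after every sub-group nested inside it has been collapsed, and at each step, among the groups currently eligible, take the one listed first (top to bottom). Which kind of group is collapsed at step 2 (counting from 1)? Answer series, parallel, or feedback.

Step 1. add F1, F2 (parallel)
Step 2. collapse the loop (F4 forward, F5 return)
Step 3. add F3, [F4/(1+F4*F5)] (parallel)
Step 4. reduce the series chain (F1+F2), (F3+[F4/(1+F4*F5)]), F6
At step 2 the group reduced is feedback.

Hence the answer: feedback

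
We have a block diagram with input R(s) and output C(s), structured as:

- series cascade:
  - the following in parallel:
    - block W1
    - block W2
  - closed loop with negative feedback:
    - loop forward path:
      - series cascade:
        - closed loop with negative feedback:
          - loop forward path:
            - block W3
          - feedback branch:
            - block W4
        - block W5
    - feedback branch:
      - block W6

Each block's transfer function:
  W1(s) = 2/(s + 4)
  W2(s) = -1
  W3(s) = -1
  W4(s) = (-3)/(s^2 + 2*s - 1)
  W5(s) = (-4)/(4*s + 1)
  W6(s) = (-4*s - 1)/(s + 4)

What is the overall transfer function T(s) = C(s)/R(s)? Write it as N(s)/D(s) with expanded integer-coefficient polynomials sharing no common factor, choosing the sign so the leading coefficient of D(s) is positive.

[1] add W1, W2 (parallel) -> (-s - 2)/(s + 4)
[2] reduce the feedback loop with forward W3 and return W4 -> (-s^2 - 2*s + 1)/(s^2 + 2*s + 2)
[3] reduce the series chain [W3/(1+W3*W4)], W5 -> (4*s^2 + 8*s - 4)/(4*s^3 + 9*s^2 + 10*s + 2)
[4] collapse the loop (([W3/(1+W3*W4)]*W5) forward, W6 return) -> (4*s^3 + 24*s^2 + 28*s - 16)/(4*s^4 + 9*s^3 + 10*s^2 + 50*s + 12)
[5] cascade (W1+W2), [([W3/(1+W3*W4)]*W5)/(1+([W3/(1+W3*W4)]*W5)*W6)], giving the overall T(s)

Therefore the answer is (-4*s^3 - 16*s^2 - 12*s + 8)/(4*s^4 + 9*s^3 + 10*s^2 + 50*s + 12).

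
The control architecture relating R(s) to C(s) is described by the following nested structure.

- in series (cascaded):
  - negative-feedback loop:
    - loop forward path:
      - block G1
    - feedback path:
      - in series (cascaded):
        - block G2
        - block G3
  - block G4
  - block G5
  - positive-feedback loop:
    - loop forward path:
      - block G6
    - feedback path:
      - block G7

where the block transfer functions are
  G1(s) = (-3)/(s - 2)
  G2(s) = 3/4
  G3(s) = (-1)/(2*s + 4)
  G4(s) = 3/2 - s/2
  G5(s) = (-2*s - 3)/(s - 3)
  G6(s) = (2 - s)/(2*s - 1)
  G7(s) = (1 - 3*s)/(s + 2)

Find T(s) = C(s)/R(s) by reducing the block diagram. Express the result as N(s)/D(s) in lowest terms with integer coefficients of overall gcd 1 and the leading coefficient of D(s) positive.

Answer: (-24*s^4 - 84*s^3 + 24*s^2 + 336*s + 288)/(8*s^4 - 80*s^3 + 9*s^2 + 230*s - 92)

Working:
Step 1 - series reduction of G2, G3 gives (-3)/(8*s + 16)
Step 2 - collapse the loop (G1 forward, (G2*G3) return) gives (-24*s - 48)/(8*s^2 - 23)
Step 3 - feedback reduction of G6, G7 gives (s^2 - 4)/(s^2 - 10*s + 4)
Step 4 - cascade [G1/(1+G1*(G2*G3))], G4, G5, [G6/(1-G6*G7)]; the result is T(s) itself (integer coefficients, no common factor, positive leading denominator coefficient)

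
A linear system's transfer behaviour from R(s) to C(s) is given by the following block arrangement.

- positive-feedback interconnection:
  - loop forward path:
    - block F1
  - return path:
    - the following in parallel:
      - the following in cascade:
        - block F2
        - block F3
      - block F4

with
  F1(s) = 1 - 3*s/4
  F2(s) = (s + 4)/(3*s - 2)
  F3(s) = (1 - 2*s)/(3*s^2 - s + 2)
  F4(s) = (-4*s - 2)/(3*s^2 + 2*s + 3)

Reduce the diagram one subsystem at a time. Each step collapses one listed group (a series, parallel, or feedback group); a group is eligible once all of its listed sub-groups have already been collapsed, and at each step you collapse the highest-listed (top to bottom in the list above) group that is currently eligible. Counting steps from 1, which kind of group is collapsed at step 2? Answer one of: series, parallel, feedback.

(1) cascade F2, F3
(2) add (F2*F3), F4 (parallel)
(3) feedback reduction of F1, ((F2*F3)+F4)
Step 2: parallel.

Hence the answer: parallel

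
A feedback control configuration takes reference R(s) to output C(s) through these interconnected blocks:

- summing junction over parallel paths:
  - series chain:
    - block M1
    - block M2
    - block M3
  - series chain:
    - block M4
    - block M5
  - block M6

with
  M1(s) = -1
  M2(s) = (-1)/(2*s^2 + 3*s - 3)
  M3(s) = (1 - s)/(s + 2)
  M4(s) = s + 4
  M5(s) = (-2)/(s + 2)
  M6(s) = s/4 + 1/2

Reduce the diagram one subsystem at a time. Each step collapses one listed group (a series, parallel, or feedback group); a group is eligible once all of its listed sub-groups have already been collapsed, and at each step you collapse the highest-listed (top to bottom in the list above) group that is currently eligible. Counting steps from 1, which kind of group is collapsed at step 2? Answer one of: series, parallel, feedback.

The answer is series.

Reasoning:
[1] series reduction of M1, M2, M3
[2] multiply M4, M5 (series)
[3] parallel reduction of (M1*M2*M3), (M4*M5), M6
So the answer for step 2 is series.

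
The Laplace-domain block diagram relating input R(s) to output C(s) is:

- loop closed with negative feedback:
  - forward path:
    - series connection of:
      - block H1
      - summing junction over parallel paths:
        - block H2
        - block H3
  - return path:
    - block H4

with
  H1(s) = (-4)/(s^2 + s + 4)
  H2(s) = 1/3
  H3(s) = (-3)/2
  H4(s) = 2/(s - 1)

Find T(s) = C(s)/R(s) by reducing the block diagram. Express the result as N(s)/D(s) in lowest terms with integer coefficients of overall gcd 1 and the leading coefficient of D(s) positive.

Step 1 - reduce the parallel group H2, H3 = (-7)/6
Step 2 - series reduction of H1, (H2+H3) = 14/(3*s^2 + 3*s + 12)
Step 3 - apply the feedback formula to (H1*(H2+H3)), H4 - this is the overall T(s), already in the required normalized form

Answer: (14*s - 14)/(3*s^3 + 9*s + 16)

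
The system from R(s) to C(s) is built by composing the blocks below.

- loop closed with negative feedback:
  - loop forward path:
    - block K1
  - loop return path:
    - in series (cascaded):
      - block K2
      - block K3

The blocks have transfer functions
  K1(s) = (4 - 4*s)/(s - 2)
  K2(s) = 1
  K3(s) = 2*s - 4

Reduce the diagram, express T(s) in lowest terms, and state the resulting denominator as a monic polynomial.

First reduce the diagram to T(s).

Step 1. combine K2, K3 in series: 2*s - 4
Step 2. collapse the loop (K1 forward, (K2*K3) return): (4*s - 4)/(8*s^2 - 25*s + 18)
T(s) is the step-2 result (common factors already cancelled). Leading coefficient of the denominator: 8. Divide through by 8 for the monic polynomial.

Answer: s^2 - 25*s/8 + 9/4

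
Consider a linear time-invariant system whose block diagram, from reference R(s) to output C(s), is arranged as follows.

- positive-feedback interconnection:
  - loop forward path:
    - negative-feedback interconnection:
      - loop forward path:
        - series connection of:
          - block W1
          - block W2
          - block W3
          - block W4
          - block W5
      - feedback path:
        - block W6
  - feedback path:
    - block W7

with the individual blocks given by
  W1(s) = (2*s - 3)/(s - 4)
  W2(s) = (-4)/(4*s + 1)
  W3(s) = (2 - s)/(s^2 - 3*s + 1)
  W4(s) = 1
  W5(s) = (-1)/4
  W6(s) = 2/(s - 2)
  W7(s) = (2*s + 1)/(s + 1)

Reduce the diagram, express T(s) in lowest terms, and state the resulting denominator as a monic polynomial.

Step 1 - reduce the series chain W1, W2, W3, W4, W5 = (-2*s^2 + 7*s - 6)/(4*s^4 - 27*s^3 + 45*s^2 - 3*s - 4)
Step 2 - apply the feedback formula to (W1*W2*W3*W4*W5), W6 = (-2*s^2 + 7*s - 6)/(4*s^4 - 27*s^3 + 45*s^2 - 7*s + 2)
Step 3 - feedback reduction of [(W1*W2*W3*W4*W5)/(1+(W1*W2*W3*W4*W5)*W6)], W7 = (-2*s^3 + 5*s^2 + s - 6)/(4*s^5 - 23*s^4 + 22*s^3 + 26*s^2 + 8)
The result of step 3 is T(s) in lowest terms. Its denominator has leading coefficient 4; dividing the denominator through by 4 makes it monic.

Hence the answer: s^5 - 23*s^4/4 + 11*s^3/2 + 13*s^2/2 + 2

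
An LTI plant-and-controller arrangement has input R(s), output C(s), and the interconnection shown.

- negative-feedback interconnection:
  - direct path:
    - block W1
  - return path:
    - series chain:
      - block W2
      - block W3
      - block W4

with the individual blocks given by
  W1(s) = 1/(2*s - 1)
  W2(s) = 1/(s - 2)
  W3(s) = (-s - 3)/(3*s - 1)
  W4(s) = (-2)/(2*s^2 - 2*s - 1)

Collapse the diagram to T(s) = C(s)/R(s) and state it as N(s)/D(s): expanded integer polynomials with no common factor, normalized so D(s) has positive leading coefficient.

First reduce the diagram to T(s).

1. series reduction of W2, W3, W4; result (2*s + 6)/(6*s^4 - 20*s^3 + 15*s^2 + 3*s - 2)
2. feedback reduction of W1, (W2*W3*W4), giving the overall T(s)

Answer: (6*s^4 - 20*s^3 + 15*s^2 + 3*s - 2)/(12*s^5 - 46*s^4 + 50*s^3 - 9*s^2 - 5*s + 8)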